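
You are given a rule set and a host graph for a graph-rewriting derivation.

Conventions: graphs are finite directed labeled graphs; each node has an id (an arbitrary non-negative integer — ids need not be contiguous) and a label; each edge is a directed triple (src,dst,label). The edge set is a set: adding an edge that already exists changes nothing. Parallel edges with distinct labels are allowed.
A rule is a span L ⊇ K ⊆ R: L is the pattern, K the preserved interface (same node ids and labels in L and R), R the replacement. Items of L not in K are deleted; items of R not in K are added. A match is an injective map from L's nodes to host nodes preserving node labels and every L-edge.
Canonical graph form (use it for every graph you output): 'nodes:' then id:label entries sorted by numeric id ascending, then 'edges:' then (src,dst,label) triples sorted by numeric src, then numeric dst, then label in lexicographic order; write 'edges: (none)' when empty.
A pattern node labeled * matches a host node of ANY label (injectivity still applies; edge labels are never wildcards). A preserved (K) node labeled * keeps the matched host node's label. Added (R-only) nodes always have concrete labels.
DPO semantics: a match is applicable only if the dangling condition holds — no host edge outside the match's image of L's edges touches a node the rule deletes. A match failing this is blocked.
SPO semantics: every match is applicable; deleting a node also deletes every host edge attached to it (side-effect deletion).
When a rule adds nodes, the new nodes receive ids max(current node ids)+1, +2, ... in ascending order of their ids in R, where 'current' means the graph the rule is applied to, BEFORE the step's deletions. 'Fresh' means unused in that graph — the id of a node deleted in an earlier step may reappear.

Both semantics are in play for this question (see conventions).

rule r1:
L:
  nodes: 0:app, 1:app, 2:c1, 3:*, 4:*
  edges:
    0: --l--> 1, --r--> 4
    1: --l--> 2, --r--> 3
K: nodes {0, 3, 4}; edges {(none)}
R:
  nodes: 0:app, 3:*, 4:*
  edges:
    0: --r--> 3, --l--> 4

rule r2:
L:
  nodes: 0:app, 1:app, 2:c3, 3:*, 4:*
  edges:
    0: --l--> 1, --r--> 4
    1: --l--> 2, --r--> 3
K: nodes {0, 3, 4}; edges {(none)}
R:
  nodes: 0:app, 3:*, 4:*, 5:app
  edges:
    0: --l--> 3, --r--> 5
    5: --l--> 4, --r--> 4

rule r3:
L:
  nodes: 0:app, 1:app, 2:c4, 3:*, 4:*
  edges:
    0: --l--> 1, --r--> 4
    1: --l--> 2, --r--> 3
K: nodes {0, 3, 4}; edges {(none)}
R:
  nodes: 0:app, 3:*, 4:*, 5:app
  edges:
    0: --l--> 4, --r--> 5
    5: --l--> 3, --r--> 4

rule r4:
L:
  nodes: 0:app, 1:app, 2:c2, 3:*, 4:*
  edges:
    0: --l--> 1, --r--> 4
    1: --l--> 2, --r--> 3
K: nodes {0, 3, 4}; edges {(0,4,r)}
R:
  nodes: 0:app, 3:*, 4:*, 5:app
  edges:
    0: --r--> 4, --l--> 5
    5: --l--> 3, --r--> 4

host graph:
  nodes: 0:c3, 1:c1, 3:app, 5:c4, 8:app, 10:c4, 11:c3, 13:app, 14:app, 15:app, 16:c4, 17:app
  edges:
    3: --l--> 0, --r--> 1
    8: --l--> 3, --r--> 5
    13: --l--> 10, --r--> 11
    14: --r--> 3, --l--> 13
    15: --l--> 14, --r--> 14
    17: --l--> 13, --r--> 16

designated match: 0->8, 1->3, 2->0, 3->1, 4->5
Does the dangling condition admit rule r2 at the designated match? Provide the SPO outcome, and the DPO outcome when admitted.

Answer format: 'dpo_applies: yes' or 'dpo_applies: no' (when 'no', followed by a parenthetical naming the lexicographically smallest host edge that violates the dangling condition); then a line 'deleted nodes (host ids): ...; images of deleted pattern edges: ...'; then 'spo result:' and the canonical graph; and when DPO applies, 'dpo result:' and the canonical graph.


dpo_applies: no
(the rule deletes node 3, which keeps host edge (14,3,r) outside the match image — the dangling condition fails, DPO blocks; SPO proceeds and side-deletes such edges)
deleted nodes (host ids): 0, 3; images of deleted pattern edges: (3,0,l); (3,1,r); (8,3,l); (8,5,r)
spo result:
nodes: 1:c1, 5:c4, 8:app, 10:c4, 11:c3, 13:app, 14:app, 15:app, 16:c4, 17:app, 18:app
edges: (8,1,l); (8,18,r); (13,10,l); (13,11,r); (14,13,l); (15,14,l); (15,14,r); (17,13,l); (17,16,r); (18,5,l); (18,5,r)


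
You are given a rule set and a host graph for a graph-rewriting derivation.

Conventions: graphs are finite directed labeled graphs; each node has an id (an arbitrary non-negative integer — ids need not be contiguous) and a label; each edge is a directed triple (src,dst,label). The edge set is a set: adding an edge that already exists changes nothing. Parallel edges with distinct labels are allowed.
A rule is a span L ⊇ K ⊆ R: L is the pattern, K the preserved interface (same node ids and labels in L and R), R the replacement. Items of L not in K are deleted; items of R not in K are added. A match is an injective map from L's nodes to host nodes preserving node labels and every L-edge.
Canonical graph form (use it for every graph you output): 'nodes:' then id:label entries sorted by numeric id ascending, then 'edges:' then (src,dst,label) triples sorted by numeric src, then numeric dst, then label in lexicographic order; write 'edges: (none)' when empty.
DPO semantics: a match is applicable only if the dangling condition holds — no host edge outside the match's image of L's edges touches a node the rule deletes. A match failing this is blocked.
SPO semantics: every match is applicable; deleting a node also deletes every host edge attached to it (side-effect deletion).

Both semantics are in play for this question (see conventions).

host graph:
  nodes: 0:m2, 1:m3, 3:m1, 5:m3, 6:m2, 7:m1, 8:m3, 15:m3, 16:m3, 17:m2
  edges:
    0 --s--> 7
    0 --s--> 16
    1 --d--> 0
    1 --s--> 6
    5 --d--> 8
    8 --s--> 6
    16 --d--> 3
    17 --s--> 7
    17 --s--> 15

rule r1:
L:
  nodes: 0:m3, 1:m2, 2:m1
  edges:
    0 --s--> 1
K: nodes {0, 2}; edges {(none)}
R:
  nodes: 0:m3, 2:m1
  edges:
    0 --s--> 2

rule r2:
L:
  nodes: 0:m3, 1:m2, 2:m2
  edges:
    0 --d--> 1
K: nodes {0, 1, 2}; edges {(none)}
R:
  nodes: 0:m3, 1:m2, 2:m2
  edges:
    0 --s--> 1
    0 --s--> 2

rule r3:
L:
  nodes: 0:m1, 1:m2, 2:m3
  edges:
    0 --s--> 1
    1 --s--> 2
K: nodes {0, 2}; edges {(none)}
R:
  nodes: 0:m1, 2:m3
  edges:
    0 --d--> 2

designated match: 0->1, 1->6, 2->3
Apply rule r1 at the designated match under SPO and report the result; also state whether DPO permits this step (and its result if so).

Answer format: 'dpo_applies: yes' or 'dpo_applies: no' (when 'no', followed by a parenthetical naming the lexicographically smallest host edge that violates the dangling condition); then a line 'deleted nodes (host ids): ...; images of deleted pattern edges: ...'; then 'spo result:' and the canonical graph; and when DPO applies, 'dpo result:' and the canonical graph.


dpo_applies: no
(the rule deletes node 6, which keeps host edge (8,6,s) outside the match image — the dangling condition fails, DPO blocks; SPO proceeds and side-deletes such edges)
deleted nodes (host ids): 6; images of deleted pattern edges: (1,6,s)
spo result:
nodes: 0:m2, 1:m3, 3:m1, 5:m3, 7:m1, 8:m3, 15:m3, 16:m3, 17:m2
edges: (0,7,s); (0,16,s); (1,0,d); (1,3,s); (5,8,d); (16,3,d); (17,7,s); (17,15,s)


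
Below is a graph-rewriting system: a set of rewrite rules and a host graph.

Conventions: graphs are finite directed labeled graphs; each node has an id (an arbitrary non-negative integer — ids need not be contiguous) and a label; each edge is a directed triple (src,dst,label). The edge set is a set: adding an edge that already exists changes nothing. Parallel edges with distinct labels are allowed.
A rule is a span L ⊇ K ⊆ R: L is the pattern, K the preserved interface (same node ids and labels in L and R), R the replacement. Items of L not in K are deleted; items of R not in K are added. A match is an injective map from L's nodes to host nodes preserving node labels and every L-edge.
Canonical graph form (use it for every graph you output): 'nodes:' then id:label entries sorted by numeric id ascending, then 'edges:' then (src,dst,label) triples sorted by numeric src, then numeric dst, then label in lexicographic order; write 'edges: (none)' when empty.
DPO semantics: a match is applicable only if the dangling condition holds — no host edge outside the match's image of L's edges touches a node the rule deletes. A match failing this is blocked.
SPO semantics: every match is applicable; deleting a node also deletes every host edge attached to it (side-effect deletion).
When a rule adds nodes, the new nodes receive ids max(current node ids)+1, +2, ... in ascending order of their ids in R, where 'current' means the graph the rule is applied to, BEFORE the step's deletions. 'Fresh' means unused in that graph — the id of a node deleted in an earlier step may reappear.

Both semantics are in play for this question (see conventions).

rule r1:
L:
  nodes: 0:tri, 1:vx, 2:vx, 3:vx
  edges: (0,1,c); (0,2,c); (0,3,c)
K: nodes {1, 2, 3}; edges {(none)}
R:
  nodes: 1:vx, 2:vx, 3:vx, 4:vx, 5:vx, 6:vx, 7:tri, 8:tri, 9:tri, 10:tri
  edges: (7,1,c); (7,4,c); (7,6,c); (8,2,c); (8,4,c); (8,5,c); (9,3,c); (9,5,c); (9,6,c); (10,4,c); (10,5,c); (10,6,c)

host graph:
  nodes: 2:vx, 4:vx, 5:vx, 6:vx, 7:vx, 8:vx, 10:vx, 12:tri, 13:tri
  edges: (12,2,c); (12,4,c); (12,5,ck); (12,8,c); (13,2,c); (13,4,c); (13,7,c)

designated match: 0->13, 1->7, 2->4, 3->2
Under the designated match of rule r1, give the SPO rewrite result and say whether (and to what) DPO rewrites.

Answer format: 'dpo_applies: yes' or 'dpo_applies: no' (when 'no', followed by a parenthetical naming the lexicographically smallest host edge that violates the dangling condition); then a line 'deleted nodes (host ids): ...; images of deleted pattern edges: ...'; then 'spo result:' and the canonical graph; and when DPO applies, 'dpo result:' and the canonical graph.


dpo_applies: yes
deleted nodes (host ids): 13; images of deleted pattern edges: (13,2,c); (13,4,c); (13,7,c)
spo result:
nodes: 2:vx, 4:vx, 5:vx, 6:vx, 7:vx, 8:vx, 10:vx, 12:tri, 14:vx, 15:vx, 16:vx, 17:tri, 18:tri, 19:tri, 20:tri
edges: (12,2,c); (12,4,c); (12,5,ck); (12,8,c); (17,7,c); (17,14,c); (17,16,c); (18,4,c); (18,14,c); (18,15,c); (19,2,c); (19,15,c); (19,16,c); (20,14,c); (20,15,c); (20,16,c)
dpo result:
nodes: 2:vx, 4:vx, 5:vx, 6:vx, 7:vx, 8:vx, 10:vx, 12:tri, 14:vx, 15:vx, 16:vx, 17:tri, 18:tri, 19:tri, 20:tri
edges: (12,2,c); (12,4,c); (12,5,ck); (12,8,c); (17,7,c); (17,14,c); (17,16,c); (18,4,c); (18,14,c); (18,15,c); (19,2,c); (19,15,c); (19,16,c); (20,14,c); (20,15,c); (20,16,c)


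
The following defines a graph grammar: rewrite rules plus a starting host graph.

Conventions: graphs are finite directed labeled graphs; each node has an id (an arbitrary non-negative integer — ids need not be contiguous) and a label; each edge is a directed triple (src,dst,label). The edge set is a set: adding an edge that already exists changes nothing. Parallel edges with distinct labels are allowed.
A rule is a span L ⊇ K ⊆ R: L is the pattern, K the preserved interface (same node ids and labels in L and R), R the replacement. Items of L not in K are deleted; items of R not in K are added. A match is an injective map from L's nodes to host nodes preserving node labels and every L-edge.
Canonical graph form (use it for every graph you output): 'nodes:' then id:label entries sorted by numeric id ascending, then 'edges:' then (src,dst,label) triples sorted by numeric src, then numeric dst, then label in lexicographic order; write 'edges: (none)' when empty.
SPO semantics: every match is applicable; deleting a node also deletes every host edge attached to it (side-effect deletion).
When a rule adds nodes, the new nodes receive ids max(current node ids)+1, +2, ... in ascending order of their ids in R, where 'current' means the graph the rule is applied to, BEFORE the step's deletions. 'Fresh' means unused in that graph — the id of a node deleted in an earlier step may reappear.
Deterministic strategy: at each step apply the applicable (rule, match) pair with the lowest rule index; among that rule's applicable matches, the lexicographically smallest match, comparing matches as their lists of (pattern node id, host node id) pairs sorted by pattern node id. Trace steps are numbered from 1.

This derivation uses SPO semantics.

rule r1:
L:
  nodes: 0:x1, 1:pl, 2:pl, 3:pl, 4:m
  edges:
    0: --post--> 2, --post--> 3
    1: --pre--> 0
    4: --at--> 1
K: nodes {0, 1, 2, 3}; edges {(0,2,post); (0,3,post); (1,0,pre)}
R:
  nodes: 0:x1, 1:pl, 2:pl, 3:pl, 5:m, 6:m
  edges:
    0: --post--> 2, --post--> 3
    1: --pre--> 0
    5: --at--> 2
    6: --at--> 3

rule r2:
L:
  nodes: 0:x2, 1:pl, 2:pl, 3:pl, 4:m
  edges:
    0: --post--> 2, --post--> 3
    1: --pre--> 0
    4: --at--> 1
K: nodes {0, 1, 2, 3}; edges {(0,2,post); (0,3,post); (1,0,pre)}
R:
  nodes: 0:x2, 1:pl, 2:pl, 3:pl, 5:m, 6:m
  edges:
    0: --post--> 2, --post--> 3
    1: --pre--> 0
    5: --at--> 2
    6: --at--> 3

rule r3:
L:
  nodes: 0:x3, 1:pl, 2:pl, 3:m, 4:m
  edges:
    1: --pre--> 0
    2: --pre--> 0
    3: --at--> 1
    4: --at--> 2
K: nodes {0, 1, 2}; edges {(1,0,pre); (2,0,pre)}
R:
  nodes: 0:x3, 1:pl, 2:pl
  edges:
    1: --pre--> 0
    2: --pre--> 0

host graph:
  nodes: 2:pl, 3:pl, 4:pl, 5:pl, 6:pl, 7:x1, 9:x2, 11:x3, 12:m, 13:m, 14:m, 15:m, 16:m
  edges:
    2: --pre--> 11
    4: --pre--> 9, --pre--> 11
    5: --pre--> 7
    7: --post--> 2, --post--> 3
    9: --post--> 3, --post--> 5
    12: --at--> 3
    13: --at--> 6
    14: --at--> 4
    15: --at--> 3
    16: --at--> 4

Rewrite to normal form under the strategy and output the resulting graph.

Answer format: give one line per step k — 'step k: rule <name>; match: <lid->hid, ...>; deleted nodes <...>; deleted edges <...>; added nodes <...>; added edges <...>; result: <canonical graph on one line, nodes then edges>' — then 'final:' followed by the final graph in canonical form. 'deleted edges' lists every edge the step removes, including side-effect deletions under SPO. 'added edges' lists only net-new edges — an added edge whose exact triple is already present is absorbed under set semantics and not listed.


step 1: rule r2; match: 0->9, 1->4, 2->3, 3->5, 4->14; deleted nodes 14; deleted edges (14,4,at); added nodes 17, 18; added edges (17,3,at); (18,5,at); result: nodes: 2:pl, 3:pl, 4:pl, 5:pl, 6:pl, 7:x1, 9:x2, 11:x3, 12:m, 13:m, 15:m, 16:m, 17:m, 18:m edges: (2,11,pre); (4,9,pre); (4,11,pre); (5,7,pre); (7,2,post); (7,3,post); (9,3,post); (9,5,post); (12,3,at); (13,6,at); (15,3,at); (16,4,at); (17,3,at); (18,5,at)
step 2: rule r1; match: 0->7, 1->5, 2->2, 3->3, 4->18; deleted nodes 18; deleted edges (18,5,at); added nodes 19, 20; added edges (19,2,at); (20,3,at); result: nodes: 2:pl, 3:pl, 4:pl, 5:pl, 6:pl, 7:x1, 9:x2, 11:x3, 12:m, 13:m, 15:m, 16:m, 17:m, 19:m, 20:m edges: (2,11,pre); (4,9,pre); (4,11,pre); (5,7,pre); (7,2,post); (7,3,post); (9,3,post); (9,5,post); (12,3,at); (13,6,at); (15,3,at); (16,4,at); (17,3,at); (19,2,at); (20,3,at)
step 3: rule r2; match: 0->9, 1->4, 2->3, 3->5, 4->16; deleted nodes 16; deleted edges (16,4,at); added nodes 21, 22; added edges (21,3,at); (22,5,at); result: nodes: 2:pl, 3:pl, 4:pl, 5:pl, 6:pl, 7:x1, 9:x2, 11:x3, 12:m, 13:m, 15:m, 17:m, 19:m, 20:m, 21:m, 22:m edges: (2,11,pre); (4,9,pre); (4,11,pre); (5,7,pre); (7,2,post); (7,3,post); (9,3,post); (9,5,post); (12,3,at); (13,6,at); (15,3,at); (17,3,at); (19,2,at); (20,3,at); (21,3,at); (22,5,at)
step 4: rule r1; match: 0->7, 1->5, 2->2, 3->3, 4->22; deleted nodes 22; deleted edges (22,5,at); added nodes 23, 24; added edges (23,2,at); (24,3,at); result: nodes: 2:pl, 3:pl, 4:pl, 5:pl, 6:pl, 7:x1, 9:x2, 11:x3, 12:m, 13:m, 15:m, 17:m, 19:m, 20:m, 21:m, 23:m, 24:m edges: (2,11,pre); (4,9,pre); (4,11,pre); (5,7,pre); (7,2,post); (7,3,post); (9,3,post); (9,5,post); (12,3,at); (13,6,at); (15,3,at); (17,3,at); (19,2,at); (20,3,at); (21,3,at); (23,2,at); (24,3,at)
final:
nodes: 2:pl, 3:pl, 4:pl, 5:pl, 6:pl, 7:x1, 9:x2, 11:x3, 12:m, 13:m, 15:m, 17:m, 19:m, 20:m, 21:m, 23:m, 24:m
edges: (2,11,pre); (4,9,pre); (4,11,pre); (5,7,pre); (7,2,post); (7,3,post); (9,3,post); (9,5,post); (12,3,at); (13,6,at); (15,3,at); (17,3,at); (19,2,at); (20,3,at); (21,3,at); (23,2,at); (24,3,at)


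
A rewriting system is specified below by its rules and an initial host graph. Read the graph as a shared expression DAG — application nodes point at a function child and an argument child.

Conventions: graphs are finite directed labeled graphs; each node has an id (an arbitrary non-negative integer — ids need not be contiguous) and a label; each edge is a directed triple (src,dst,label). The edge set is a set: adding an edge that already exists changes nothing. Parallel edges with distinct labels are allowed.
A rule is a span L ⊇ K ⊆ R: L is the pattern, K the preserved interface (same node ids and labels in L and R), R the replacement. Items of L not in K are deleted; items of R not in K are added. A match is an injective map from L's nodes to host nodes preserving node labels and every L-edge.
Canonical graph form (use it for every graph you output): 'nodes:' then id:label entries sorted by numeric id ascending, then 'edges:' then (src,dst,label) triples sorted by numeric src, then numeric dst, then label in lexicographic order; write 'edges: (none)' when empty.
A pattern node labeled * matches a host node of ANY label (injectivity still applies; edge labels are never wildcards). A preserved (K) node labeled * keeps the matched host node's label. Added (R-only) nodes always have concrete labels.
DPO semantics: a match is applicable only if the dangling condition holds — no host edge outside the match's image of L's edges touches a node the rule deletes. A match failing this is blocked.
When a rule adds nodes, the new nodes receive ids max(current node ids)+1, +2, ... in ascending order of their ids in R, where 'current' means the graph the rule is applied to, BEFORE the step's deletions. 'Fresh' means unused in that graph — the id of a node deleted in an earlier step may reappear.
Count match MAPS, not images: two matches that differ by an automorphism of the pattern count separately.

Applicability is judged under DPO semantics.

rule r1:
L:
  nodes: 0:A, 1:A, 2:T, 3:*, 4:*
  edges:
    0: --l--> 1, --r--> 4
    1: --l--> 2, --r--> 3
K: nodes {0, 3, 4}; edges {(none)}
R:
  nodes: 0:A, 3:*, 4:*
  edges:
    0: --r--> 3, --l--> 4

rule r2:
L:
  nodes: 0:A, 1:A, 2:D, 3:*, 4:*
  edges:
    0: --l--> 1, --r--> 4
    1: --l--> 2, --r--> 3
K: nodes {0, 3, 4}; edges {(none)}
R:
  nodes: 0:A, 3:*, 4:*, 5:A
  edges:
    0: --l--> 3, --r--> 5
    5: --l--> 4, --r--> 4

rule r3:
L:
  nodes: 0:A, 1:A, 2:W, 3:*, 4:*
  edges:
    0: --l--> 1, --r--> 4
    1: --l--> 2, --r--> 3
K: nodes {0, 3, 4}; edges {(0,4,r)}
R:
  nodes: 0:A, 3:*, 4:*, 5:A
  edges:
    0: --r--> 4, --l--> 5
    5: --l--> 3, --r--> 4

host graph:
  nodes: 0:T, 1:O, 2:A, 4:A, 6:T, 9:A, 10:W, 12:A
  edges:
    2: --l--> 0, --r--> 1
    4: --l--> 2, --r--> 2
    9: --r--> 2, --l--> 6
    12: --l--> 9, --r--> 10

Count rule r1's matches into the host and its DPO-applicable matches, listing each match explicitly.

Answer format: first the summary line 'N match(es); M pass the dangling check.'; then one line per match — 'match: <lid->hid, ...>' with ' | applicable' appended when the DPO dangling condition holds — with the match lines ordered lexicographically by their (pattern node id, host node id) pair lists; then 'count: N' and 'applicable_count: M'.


1 match(es); 1 pass the dangling check.
match: 0->12, 1->9, 2->6, 3->2, 4->10 | applicable
count: 1
applicable_count: 1


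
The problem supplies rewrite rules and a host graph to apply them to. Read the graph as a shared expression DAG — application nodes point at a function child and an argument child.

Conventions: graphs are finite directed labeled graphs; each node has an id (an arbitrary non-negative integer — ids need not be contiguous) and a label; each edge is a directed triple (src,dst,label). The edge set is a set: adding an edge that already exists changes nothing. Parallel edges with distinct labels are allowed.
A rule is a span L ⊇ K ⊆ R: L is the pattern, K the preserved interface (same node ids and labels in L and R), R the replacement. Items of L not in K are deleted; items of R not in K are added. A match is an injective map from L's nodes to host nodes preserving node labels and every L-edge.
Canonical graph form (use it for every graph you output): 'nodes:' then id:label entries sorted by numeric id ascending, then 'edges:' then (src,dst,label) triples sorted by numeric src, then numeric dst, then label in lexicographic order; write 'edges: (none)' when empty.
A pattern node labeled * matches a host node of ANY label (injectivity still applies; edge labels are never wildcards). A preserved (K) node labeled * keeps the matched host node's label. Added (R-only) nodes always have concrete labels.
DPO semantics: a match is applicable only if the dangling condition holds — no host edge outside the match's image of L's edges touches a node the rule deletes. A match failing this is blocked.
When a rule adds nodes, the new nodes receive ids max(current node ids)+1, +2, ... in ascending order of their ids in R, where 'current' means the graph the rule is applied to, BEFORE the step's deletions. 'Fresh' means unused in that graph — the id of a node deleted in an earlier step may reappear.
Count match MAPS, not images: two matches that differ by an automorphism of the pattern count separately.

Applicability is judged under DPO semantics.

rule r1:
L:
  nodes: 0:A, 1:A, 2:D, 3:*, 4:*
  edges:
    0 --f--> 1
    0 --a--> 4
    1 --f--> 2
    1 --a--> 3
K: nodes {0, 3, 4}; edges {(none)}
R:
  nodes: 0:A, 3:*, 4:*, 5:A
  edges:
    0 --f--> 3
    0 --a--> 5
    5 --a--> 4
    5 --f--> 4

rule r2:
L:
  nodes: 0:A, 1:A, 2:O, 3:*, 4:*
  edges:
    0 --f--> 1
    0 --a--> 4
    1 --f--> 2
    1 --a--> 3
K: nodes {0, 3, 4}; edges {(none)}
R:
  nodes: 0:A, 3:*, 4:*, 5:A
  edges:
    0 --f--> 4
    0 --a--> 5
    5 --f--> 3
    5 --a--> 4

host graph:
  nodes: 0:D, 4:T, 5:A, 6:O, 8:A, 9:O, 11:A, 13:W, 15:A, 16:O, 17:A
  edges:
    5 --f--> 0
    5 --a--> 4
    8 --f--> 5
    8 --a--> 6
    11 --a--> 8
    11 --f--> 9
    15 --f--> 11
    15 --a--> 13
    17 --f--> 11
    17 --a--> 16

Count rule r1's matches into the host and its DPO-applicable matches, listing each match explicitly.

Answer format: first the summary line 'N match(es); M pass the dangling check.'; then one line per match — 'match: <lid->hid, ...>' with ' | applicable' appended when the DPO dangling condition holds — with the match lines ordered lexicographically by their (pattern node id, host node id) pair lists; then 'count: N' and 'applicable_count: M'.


1 match(es); 1 pass the dangling check.
match: 0->8, 1->5, 2->0, 3->4, 4->6 | applicable
count: 1
applicable_count: 1


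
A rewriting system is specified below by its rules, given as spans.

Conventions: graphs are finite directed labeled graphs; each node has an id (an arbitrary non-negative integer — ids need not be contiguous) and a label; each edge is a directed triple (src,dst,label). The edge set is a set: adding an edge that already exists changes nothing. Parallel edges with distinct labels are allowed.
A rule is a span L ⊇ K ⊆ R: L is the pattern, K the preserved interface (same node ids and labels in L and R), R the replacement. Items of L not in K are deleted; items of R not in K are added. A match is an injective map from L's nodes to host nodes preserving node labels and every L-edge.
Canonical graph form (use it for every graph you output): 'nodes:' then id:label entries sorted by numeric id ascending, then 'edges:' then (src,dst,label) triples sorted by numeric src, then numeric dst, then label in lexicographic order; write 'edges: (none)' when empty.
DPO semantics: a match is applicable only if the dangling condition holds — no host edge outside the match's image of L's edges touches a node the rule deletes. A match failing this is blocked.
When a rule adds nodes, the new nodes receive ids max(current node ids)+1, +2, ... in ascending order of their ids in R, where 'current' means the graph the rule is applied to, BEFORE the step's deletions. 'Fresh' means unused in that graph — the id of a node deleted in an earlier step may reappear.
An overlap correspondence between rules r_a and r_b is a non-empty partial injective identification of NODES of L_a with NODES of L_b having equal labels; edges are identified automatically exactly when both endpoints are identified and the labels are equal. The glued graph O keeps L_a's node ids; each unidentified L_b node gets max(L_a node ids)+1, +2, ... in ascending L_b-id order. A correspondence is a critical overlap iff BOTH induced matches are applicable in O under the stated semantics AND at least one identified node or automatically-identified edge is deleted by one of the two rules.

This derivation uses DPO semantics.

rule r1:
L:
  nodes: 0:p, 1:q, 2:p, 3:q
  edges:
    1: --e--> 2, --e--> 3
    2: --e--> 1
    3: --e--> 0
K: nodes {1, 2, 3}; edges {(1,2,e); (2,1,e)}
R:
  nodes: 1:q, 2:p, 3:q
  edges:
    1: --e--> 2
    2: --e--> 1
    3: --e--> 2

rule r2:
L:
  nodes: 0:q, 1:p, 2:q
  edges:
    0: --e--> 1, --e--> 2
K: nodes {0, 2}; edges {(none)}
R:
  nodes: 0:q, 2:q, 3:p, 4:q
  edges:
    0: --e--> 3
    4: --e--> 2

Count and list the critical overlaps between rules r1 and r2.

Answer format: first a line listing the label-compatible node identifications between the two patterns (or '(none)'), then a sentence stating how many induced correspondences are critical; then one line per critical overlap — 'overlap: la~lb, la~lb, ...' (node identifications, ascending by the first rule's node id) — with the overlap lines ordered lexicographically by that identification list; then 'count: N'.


label-compatible node identifications between L(r1) and L(r2): 0~1, 1~0, 1~2, 2~1, 3~0, 3~2
3 of the induced correspondences are critical overlaps of r1 and r2.
overlap: 0~1, 1~2, 3~0
overlap: 0~1, 3~0
overlap: 1~0, 3~2
count: 3


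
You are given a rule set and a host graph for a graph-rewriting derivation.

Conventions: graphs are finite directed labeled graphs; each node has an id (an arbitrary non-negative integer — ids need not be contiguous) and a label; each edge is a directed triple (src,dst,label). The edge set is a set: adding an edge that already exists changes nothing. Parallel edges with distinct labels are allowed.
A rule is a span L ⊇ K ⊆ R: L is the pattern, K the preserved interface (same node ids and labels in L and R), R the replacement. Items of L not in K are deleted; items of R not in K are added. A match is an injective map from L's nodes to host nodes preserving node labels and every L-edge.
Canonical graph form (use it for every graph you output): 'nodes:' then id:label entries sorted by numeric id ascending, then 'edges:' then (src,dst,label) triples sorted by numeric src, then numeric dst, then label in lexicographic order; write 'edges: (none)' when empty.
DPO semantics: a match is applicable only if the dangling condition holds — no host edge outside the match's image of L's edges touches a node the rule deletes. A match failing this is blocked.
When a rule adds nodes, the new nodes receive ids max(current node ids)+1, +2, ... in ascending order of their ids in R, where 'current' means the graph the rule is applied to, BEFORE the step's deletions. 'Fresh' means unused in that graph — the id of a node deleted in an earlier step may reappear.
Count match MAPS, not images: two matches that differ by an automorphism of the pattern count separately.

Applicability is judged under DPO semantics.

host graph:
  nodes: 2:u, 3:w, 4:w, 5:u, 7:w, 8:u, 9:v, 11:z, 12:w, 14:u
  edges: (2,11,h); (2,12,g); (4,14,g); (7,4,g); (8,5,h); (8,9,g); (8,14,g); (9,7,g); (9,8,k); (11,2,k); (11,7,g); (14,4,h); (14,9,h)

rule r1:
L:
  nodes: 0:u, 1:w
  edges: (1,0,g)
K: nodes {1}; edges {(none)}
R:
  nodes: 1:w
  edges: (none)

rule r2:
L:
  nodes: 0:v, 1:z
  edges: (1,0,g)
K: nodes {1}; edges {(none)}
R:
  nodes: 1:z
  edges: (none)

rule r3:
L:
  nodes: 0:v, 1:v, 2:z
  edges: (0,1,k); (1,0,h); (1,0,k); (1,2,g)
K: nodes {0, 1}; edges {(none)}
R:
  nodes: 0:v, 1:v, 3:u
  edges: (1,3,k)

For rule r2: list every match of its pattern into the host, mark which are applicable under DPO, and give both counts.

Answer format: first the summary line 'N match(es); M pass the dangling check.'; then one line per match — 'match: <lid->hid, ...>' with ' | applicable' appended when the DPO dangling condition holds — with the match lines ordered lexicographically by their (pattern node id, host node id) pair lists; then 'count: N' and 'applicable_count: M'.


0 match(es); 0 pass the dangling check.
count: 0
applicable_count: 0


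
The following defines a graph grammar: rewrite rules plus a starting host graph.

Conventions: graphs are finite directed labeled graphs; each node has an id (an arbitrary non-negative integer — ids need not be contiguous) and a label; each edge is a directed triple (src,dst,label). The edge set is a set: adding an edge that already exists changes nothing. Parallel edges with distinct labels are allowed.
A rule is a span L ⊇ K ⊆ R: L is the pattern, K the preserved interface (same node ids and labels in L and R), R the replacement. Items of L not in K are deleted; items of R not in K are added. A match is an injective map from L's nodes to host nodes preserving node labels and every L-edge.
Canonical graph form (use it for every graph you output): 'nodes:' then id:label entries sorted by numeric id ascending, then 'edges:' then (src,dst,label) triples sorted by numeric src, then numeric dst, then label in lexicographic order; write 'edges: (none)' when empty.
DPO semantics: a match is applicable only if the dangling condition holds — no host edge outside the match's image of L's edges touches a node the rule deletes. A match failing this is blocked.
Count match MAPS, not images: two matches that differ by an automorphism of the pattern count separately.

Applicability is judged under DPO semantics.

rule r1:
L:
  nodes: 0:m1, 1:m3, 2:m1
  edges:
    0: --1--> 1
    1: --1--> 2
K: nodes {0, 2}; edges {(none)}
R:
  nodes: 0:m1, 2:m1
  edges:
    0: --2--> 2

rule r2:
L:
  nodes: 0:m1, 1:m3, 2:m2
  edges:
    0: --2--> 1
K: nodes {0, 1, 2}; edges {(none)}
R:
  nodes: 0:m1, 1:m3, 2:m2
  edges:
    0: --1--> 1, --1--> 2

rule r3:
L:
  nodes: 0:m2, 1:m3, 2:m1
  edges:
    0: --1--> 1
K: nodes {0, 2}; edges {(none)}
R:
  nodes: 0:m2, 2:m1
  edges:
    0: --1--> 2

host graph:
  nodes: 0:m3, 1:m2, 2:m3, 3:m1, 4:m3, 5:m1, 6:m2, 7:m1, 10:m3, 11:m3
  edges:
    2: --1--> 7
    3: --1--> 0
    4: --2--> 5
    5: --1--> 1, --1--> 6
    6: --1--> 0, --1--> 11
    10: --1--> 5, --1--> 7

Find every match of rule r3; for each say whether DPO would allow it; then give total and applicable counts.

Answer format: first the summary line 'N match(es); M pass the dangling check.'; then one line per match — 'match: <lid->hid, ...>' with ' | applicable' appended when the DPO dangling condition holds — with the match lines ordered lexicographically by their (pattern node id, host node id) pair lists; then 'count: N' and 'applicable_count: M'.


6 match(es); 3 pass the dangling check.
match: 0->6, 1->0, 2->3
match: 0->6, 1->0, 2->5
match: 0->6, 1->0, 2->7
match: 0->6, 1->11, 2->3 | applicable
match: 0->6, 1->11, 2->5 | applicable
match: 0->6, 1->11, 2->7 | applicable
count: 6
applicable_count: 3


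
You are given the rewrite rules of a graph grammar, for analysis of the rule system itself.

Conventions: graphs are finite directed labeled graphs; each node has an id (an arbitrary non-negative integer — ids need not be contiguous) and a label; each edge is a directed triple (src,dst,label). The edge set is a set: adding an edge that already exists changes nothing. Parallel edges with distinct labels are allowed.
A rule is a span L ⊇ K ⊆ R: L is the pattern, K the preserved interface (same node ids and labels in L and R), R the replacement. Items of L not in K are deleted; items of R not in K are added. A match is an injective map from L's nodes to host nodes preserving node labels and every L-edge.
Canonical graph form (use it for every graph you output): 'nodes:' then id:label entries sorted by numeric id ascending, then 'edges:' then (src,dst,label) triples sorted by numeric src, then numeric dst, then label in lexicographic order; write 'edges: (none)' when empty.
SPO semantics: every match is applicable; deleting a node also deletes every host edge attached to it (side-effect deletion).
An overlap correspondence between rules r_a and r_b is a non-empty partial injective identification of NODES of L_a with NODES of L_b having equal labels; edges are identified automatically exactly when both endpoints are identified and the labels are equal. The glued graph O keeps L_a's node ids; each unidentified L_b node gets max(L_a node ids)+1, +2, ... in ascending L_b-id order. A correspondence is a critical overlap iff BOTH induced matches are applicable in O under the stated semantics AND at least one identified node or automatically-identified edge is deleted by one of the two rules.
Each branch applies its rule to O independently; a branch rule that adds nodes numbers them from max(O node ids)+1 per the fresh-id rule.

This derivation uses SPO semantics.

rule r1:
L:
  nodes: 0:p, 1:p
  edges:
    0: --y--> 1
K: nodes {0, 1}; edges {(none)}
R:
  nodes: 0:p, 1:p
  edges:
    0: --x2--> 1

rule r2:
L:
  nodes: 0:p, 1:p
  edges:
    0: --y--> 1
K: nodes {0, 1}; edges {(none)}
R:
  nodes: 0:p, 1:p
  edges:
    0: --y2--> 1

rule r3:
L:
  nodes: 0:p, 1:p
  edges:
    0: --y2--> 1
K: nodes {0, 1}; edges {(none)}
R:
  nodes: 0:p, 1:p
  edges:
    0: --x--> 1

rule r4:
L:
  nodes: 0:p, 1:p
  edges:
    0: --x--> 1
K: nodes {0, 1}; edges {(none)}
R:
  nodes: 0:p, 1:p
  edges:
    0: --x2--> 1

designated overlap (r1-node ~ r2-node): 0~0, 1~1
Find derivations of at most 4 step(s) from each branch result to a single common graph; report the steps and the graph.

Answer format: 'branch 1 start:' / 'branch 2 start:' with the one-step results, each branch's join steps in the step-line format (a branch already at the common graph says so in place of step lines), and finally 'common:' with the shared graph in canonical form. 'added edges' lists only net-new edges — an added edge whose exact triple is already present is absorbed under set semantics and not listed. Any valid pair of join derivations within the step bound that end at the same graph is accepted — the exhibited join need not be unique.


branch 1 start:
nodes: 0:p, 1:p
edges: (0,1,x2)
branch 2 start:
nodes: 0:p, 1:p
edges: (0,1,y2)
branch 1: already at the common graph (0 steps)
branch 2 step 1: rule r3; match: 0->0, 1->1; deleted nodes (none); deleted edges (0,1,y2); added nodes (none); added edges (0,1,x); result: nodes: 0:p, 1:p edges: (0,1,x)
branch 2 step 2: rule r4; match: 0->0, 1->1; deleted nodes (none); deleted edges (0,1,x); added nodes (none); added edges (0,1,x2); result: nodes: 0:p, 1:p edges: (0,1,x2)
common:
nodes: 0:p, 1:p
edges: (0,1,x2)


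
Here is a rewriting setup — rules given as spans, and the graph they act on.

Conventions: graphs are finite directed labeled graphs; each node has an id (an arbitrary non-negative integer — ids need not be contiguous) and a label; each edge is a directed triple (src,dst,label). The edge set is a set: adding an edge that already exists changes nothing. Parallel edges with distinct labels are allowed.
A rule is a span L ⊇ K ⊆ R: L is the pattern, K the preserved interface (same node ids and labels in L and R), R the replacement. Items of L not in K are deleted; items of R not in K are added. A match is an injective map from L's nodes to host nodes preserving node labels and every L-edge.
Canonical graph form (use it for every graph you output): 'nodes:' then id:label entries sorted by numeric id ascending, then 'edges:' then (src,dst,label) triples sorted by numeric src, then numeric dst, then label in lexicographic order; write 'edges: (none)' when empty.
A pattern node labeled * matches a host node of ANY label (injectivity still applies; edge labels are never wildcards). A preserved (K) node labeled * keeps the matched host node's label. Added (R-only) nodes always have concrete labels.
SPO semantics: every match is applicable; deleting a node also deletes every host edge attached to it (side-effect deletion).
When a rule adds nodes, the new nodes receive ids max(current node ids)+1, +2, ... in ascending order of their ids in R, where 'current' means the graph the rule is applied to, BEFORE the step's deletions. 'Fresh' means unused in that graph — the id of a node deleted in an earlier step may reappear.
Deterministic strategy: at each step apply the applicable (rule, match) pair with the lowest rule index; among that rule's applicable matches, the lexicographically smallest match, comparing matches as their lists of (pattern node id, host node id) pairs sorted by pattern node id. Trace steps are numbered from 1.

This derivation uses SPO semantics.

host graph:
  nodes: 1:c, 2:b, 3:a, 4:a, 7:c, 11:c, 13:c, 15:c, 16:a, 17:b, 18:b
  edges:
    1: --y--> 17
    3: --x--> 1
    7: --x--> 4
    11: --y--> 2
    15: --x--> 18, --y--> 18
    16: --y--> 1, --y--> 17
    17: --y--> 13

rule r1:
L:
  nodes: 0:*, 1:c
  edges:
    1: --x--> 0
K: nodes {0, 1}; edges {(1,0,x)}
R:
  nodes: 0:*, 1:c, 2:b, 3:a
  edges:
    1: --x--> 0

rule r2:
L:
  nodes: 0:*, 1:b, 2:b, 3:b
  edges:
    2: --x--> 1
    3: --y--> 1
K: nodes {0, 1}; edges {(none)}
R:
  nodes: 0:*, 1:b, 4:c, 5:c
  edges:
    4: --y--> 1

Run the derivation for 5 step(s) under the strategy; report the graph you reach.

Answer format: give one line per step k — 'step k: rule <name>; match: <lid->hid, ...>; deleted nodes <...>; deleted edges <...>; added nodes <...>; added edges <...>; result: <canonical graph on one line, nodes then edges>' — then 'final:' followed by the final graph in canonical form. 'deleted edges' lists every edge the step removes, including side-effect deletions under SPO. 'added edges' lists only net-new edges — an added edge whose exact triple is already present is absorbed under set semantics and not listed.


step 1: rule r1; match: 0->4, 1->7; deleted nodes (none); deleted edges (none); added nodes 19, 20; added edges (none); result: nodes: 1:c, 2:b, 3:a, 4:a, 7:c, 11:c, 13:c, 15:c, 16:a, 17:b, 18:b, 19:b, 20:a edges: (1,17,y); (3,1,x); (7,4,x); (11,2,y); (15,18,x); (15,18,y); (16,1,y); (16,17,y); (17,13,y)
step 2: rule r1; match: 0->4, 1->7; deleted nodes (none); deleted edges (none); added nodes 21, 22; added edges (none); result: nodes: 1:c, 2:b, 3:a, 4:a, 7:c, 11:c, 13:c, 15:c, 16:a, 17:b, 18:b, 19:b, 20:a, 21:b, 22:a edges: (1,17,y); (3,1,x); (7,4,x); (11,2,y); (15,18,x); (15,18,y); (16,1,y); (16,17,y); (17,13,y)
step 3: rule r1; match: 0->4, 1->7; deleted nodes (none); deleted edges (none); added nodes 23, 24; added edges (none); result: nodes: 1:c, 2:b, 3:a, 4:a, 7:c, 11:c, 13:c, 15:c, 16:a, 17:b, 18:b, 19:b, 20:a, 21:b, 22:a, 23:b, 24:a edges: (1,17,y); (3,1,x); (7,4,x); (11,2,y); (15,18,x); (15,18,y); (16,1,y); (16,17,y); (17,13,y)
step 4: rule r1; match: 0->4, 1->7; deleted nodes (none); deleted edges (none); added nodes 25, 26; added edges (none); result: nodes: 1:c, 2:b, 3:a, 4:a, 7:c, 11:c, 13:c, 15:c, 16:a, 17:b, 18:b, 19:b, 20:a, 21:b, 22:a, 23:b, 24:a, 25:b, 26:a edges: (1,17,y); (3,1,x); (7,4,x); (11,2,y); (15,18,x); (15,18,y); (16,1,y); (16,17,y); (17,13,y)
step 5: rule r1; match: 0->4, 1->7; deleted nodes (none); deleted edges (none); added nodes 27, 28; added edges (none); result: nodes: 1:c, 2:b, 3:a, 4:a, 7:c, 11:c, 13:c, 15:c, 16:a, 17:b, 18:b, 19:b, 20:a, 21:b, 22:a, 23:b, 24:a, 25:b, 26:a, 27:b, 28:a edges: (1,17,y); (3,1,x); (7,4,x); (11,2,y); (15,18,x); (15,18,y); (16,1,y); (16,17,y); (17,13,y)
final:
nodes: 1:c, 2:b, 3:a, 4:a, 7:c, 11:c, 13:c, 15:c, 16:a, 17:b, 18:b, 19:b, 20:a, 21:b, 22:a, 23:b, 24:a, 25:b, 26:a, 27:b, 28:a
edges: (1,17,y); (3,1,x); (7,4,x); (11,2,y); (15,18,x); (15,18,y); (16,1,y); (16,17,y); (17,13,y)


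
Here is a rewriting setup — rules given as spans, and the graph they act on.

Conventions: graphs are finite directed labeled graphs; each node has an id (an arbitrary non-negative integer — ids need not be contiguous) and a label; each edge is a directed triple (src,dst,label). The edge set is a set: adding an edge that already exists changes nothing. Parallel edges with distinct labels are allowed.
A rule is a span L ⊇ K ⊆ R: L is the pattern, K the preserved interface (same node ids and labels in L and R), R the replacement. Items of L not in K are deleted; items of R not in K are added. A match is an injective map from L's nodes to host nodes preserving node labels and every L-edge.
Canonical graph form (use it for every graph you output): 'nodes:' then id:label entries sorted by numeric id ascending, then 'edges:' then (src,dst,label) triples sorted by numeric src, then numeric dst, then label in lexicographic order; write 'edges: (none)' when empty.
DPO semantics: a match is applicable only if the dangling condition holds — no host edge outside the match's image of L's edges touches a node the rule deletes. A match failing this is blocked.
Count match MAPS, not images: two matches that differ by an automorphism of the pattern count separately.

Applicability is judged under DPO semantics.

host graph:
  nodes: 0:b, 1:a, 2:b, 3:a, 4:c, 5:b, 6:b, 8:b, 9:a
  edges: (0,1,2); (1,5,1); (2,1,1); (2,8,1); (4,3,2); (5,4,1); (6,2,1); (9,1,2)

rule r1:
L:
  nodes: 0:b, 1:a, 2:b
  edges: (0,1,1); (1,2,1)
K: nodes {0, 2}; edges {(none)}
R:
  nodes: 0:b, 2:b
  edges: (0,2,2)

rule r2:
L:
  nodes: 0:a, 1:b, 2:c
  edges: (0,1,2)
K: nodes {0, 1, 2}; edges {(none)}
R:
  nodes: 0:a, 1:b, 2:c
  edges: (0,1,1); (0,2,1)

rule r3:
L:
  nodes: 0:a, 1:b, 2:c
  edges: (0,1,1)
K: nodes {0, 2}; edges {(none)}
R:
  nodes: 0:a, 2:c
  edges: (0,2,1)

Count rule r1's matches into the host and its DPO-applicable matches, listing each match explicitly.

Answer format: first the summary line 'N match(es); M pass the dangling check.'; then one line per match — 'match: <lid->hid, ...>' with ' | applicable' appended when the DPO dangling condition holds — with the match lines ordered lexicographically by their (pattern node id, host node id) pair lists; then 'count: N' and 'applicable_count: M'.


1 match(es); 0 pass the dangling check.
match: 0->2, 1->1, 2->5
count: 1
applicable_count: 0
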